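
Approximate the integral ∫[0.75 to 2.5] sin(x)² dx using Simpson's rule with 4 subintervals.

f(x) = sin(x)²
a = 0.75, b = 2.5, n = 4
h = (b - a)/n = 0.437500

Simpson's rule: (h/3)[f(x₀) + 4f(x₁) + 2f(x₂) + ... + f(xₙ)]

x_0 = 0.7500, f(x_0) = 0.464631, coefficient = 1
x_1 = 1.1875, f(x_1) = 0.860139, coefficient = 4
x_2 = 1.6250, f(x_2) = 0.997065, coefficient = 2
x_3 = 2.0625, f(x_3) = 0.777095, coefficient = 4
x_4 = 2.5000, f(x_4) = 0.358169, coefficient = 1

I ≈ (0.437500/3) × 9.365866 = 1.365855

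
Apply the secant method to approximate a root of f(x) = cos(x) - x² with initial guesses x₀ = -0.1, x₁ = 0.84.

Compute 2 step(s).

f(x) = cos(x) - x²
x₀ = -0.1, x₁ = 0.84

Secant formula: x_{n+1} = x_n - f(x_n)(x_n - x_{n-1})/(f(x_n) - f(x_{n-1}))

Iteration 1:
  f(-0.100000) = 0.985004
  f(0.840000) = -0.038137
  x_2 = 0.840000 - (-0.038137)×(0.840000 - (-0.100000))/(-0.038137 - 0.985004)
       = 0.804962
Iteration 2:
  f(0.840000) = -0.038137
  f(0.804962) = 0.045175
  x_3 = 0.804962 - 0.045175×(0.804962 - 0.840000)/(0.045175 - (-0.038137))
       = 0.823961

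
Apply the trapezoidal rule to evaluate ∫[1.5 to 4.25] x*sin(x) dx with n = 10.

f(x) = x*sin(x)
a = 1.5, b = 4.25, n = 10
h = (b - a)/n = 0.275000

Trapezoidal rule: (h/2)[f(x₀) + 2f(x₁) + 2f(x₂) + ... + f(xₙ)]

x_0 = 1.5000, f(x_0) = 1.496242, coefficient = 1
x_1 = 1.7750, f(x_1) = 1.738120, coefficient = 2
x_2 = 2.0500, f(x_2) = 1.819093, coefficient = 2
x_3 = 2.3250, f(x_3) = 1.694500, coefficient = 2
x_4 = 2.6000, f(x_4) = 1.340304, coefficient = 2
x_5 = 2.8750, f(x_5) = 0.757407, coefficient = 2
x_6 = 3.1500, f(x_6) = -0.026483, coefficient = 2
x_7 = 3.4250, f(x_7) = -0.957728, coefficient = 2
x_8 = 3.7000, f(x_8) = -1.960394, coefficient = 2
x_9 = 3.9750, f(x_9) = -2.942401, coefficient = 2
x_10 = 4.2500, f(x_10) = -3.803705, coefficient = 1

I ≈ (0.275000/2) × 0.617374 = 0.084889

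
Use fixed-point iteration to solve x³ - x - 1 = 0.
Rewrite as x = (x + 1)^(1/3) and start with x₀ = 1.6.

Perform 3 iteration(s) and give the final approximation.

Equation: x³ - x - 1 = 0
Fixed-point form: x = (x + 1)^(1/3)
x₀ = 1.6

x_1 = g(1.600000) = 1.375069
x_2 = g(1.375069) = 1.334214
x_3 = g(1.334214) = 1.326519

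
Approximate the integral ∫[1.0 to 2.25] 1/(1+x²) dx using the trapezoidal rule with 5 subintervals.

f(x) = 1/(1+x²)
a = 1.0, b = 2.25, n = 5
h = (b - a)/n = 0.250000

Trapezoidal rule: (h/2)[f(x₀) + 2f(x₁) + 2f(x₂) + ... + f(xₙ)]

x_0 = 1.0000, f(x_0) = 0.500000, coefficient = 1
x_1 = 1.2500, f(x_1) = 0.390244, coefficient = 2
x_2 = 1.5000, f(x_2) = 0.307692, coefficient = 2
x_3 = 1.7500, f(x_3) = 0.246154, coefficient = 2
x_4 = 2.0000, f(x_4) = 0.200000, coefficient = 2
x_5 = 2.2500, f(x_5) = 0.164948, coefficient = 1

I ≈ (0.250000/2) × 2.953129 = 0.369141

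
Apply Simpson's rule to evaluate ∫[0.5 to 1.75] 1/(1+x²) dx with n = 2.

f(x) = 1/(1+x²)
a = 0.5, b = 1.75, n = 2
h = (b - a)/n = 0.625000

Simpson's rule: (h/3)[f(x₀) + 4f(x₁) + 2f(x₂) + ... + f(xₙ)]

x_0 = 0.5000, f(x_0) = 0.800000, coefficient = 1
x_1 = 1.1250, f(x_1) = 0.441379, coefficient = 4
x_2 = 1.7500, f(x_2) = 0.246154, coefficient = 1

I ≈ (0.625000/3) × 2.811671 = 0.585765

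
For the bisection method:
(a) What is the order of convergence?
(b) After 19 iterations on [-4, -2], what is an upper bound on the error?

(a) Bisection has linear (order 1) convergence; the error is halved each step.

(b) Error bound = (b-a)/2^n = (-2 - (-4))/2^{19}
    = 2/2^{19}

(a) 1 (linear); (b) error ≤ 3.81e-06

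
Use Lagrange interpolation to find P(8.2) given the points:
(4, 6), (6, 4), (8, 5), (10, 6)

Lagrange interpolation formula:
P(x) = Σ yᵢ × Lᵢ(x)
where Lᵢ(x) = Π_{j≠i} (x - xⱼ)/(xᵢ - xⱼ)

L_0(8.2) = (8.2 - 6)/(4 - 6) × (8.2 - 8)/(4 - 8) × (8.2 - 10)/(4 - 10) = 0.016500
L_1(8.2) = (8.2 - 4)/(6 - 4) × (8.2 - 8)/(6 - 8) × (8.2 - 10)/(6 - 10) = -0.094500
L_2(8.2) = (8.2 - 4)/(8 - 4) × (8.2 - 6)/(8 - 6) × (8.2 - 10)/(8 - 10) = 1.039500
L_3(8.2) = (8.2 - 4)/(10 - 4) × (8.2 - 6)/(10 - 6) × (8.2 - 8)/(10 - 8) = 0.038500

P(8.2) = 6×L_0(8.2) + 4×L_1(8.2) + 5×L_2(8.2) + 6×L_3(8.2)
P(8.2) = 5.149500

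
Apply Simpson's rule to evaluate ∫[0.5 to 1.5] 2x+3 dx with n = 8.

f(x) = 2x+3
a = 0.5, b = 1.5, n = 8
h = (b - a)/n = 0.125000

Simpson's rule: (h/3)[f(x₀) + 4f(x₁) + 2f(x₂) + ... + f(xₙ)]

x_0 = 0.5000, f(x_0) = 4.000000, coefficient = 1
x_1 = 0.6250, f(x_1) = 4.250000, coefficient = 4
x_2 = 0.7500, f(x_2) = 4.500000, coefficient = 2
x_3 = 0.8750, f(x_3) = 4.750000, coefficient = 4
x_4 = 1.0000, f(x_4) = 5.000000, coefficient = 2
x_5 = 1.1250, f(x_5) = 5.250000, coefficient = 4
x_6 = 1.2500, f(x_6) = 5.500000, coefficient = 2
x_7 = 1.3750, f(x_7) = 5.750000, coefficient = 4
x_8 = 1.5000, f(x_8) = 6.000000, coefficient = 1

I ≈ (0.125000/3) × 120.000000 = 5.000000
Exact value: 5.000000
Error: 0.000000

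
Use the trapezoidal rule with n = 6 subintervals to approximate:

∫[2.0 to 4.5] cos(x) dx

f(x) = cos(x)
a = 2.0, b = 4.5, n = 6
h = (b - a)/n = 0.416667

Trapezoidal rule: (h/2)[f(x₀) + 2f(x₁) + 2f(x₂) + ... + f(xₙ)]

x_0 = 2.0000, f(x_0) = -0.416147, coefficient = 1
x_1 = 2.4167, f(x_1) = -0.748549, coefficient = 2
x_2 = 2.8333, f(x_2) = -0.952863, coefficient = 2
x_3 = 3.2500, f(x_3) = -0.994130, coefficient = 2
x_4 = 3.6667, f(x_4) = -0.865287, coefficient = 2
x_5 = 4.0833, f(x_5) = -0.588381, coefficient = 2
x_6 = 4.5000, f(x_6) = -0.210796, coefficient = 1

I ≈ (0.416667/2) × -8.925362 = -1.859450
Exact value: -1.886828
Error: 0.027377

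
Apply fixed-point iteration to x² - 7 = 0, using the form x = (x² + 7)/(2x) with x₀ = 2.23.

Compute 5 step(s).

Equation: x² - 7 = 0
Fixed-point form: x = (x² + 7)/(2x)
x₀ = 2.23

x_1 = g(2.230000) = 2.684507
x_2 = g(2.684507) = 2.646031
x_3 = g(2.646031) = 2.645751
x_4 = g(2.645751) = 2.645751
x_5 = g(2.645751) = 2.645751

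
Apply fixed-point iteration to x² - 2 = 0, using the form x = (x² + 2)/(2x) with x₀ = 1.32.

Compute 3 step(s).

Equation: x² - 2 = 0
Fixed-point form: x = (x² + 2)/(2x)
x₀ = 1.32

x_1 = g(1.320000) = 1.417576
x_2 = g(1.417576) = 1.414218
x_3 = g(1.414218) = 1.414214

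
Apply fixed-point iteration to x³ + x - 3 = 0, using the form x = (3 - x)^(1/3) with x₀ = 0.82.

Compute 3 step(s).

Equation: x³ + x - 3 = 0
Fixed-point form: x = (3 - x)^(1/3)
x₀ = 0.82

x_1 = g(0.820000) = 1.296638
x_2 = g(1.296638) = 1.194269
x_3 = g(1.194269) = 1.217730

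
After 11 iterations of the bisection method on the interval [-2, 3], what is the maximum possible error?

Bisection error bound: |error| ≤ (b-a)/2^n
|error| ≤ (3 - (-2))/2^11 = 5/2^11
|error| ≤ 0.0024414062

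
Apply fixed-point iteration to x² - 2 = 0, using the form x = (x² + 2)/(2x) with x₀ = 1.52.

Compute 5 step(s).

Equation: x² - 2 = 0
Fixed-point form: x = (x² + 2)/(2x)
x₀ = 1.52

x_1 = g(1.520000) = 1.417895
x_2 = g(1.417895) = 1.414218
x_3 = g(1.414218) = 1.414214
x_4 = g(1.414214) = 1.414214
x_5 = g(1.414214) = 1.414214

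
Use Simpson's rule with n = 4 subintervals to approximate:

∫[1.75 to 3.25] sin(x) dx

f(x) = sin(x)
a = 1.75, b = 3.25, n = 4
h = (b - a)/n = 0.375000

Simpson's rule: (h/3)[f(x₀) + 4f(x₁) + 2f(x₂) + ... + f(xₙ)]

x_0 = 1.7500, f(x_0) = 0.983986, coefficient = 1
x_1 = 2.1250, f(x_1) = 0.850320, coefficient = 4
x_2 = 2.5000, f(x_2) = 0.598472, coefficient = 2
x_3 = 2.8750, f(x_3) = 0.263446, coefficient = 4
x_4 = 3.2500, f(x_4) = -0.108195, coefficient = 1

I ≈ (0.375000/3) × 6.527798 = 0.815975
Exact value: 0.815884
Error: 0.000091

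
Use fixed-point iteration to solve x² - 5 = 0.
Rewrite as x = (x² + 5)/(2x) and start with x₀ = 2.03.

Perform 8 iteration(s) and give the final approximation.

Equation: x² - 5 = 0
Fixed-point form: x = (x² + 5)/(2x)
x₀ = 2.03

x_1 = g(2.030000) = 2.246527
x_2 = g(2.246527) = 2.236092
x_3 = g(2.236092) = 2.236068
x_4 = g(2.236068) = 2.236068
x_5 = g(2.236068) = 2.236068
x_6 = g(2.236068) = 2.236068
x_7 = g(2.236068) = 2.236068
x_8 = g(2.236068) = 2.236068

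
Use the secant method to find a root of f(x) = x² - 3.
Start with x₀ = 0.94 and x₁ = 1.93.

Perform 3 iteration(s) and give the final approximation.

f(x) = x² - 3
x₀ = 0.94, x₁ = 1.93

Secant formula: x_{n+1} = x_n - f(x_n)(x_n - x_{n-1})/(f(x_n) - f(x_{n-1}))

Iteration 1:
  f(0.940000) = -2.116400
  f(1.930000) = 0.724900
  x_2 = 1.930000 - 0.724900×(1.930000 - 0.940000)/(0.724900 - (-2.116400))
       = 1.677422
Iteration 2:
  f(1.930000) = 0.724900
  f(1.677422) = -0.186257
  x_3 = 1.677422 - (-0.186257)×(1.677422 - 1.930000)/(-0.186257 - 0.724900)
       = 1.729053
Iteration 3:
  f(1.677422) = -0.186257
  f(1.729053) = -0.010375
  x_4 = 1.729053 - (-0.010375)×(1.729053 - 1.677422)/(-0.010375 - (-0.186257))
       = 1.732099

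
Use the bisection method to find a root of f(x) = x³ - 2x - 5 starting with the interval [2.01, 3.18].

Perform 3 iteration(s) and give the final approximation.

f(x) = x³ - 2x - 5
Initial interval: [2.01, 3.18]

Iteration 1:
  c_1 = (2.010000 + 3.180000)/2 = 2.595000
  f(c_1) = f(2.595000) = 7.284795
  f(a) × f(c) < 0, new interval: [2.010000, 2.595000]
Iteration 2:
  c_2 = (2.010000 + 2.595000)/2 = 2.302500
  f(c_2) = f(2.302500) = 2.601718
  f(a) × f(c) < 0, new interval: [2.010000, 2.302500]
Iteration 3:
  c_3 = (2.010000 + 2.302500)/2 = 2.156250
  f(c_3) = f(2.156250) = 0.712799
  f(a) × f(c) < 0, new interval: [2.010000, 2.156250]

After 3 iteration(s), the approximation is c_3 = 2.156250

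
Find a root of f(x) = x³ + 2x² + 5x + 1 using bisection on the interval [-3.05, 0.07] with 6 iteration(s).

f(x) = x³ + 2x² + 5x + 1
Initial interval: [-3.05, 0.07]

Iteration 1:
  c_1 = (-3.050000 + 0.070000)/2 = -1.490000
  f(c_1) = f(-1.490000) = -5.317749
  f(a) × f(c) ≥ 0, new interval: [-1.490000, 0.070000]
Iteration 2:
  c_2 = (-1.490000 + 0.070000)/2 = -0.710000
  f(c_2) = f(-0.710000) = -1.899711
  f(a) × f(c) ≥ 0, new interval: [-0.710000, 0.070000]
Iteration 3:
  c_3 = (-0.710000 + 0.070000)/2 = -0.320000
  f(c_3) = f(-0.320000) = -0.427968
  f(a) × f(c) ≥ 0, new interval: [-0.320000, 0.070000]
Iteration 4:
  c_4 = (-0.320000 + 0.070000)/2 = -0.125000
  f(c_4) = f(-0.125000) = 0.404297
  f(a) × f(c) < 0, new interval: [-0.320000, -0.125000]
Iteration 5:
  c_5 = (-0.320000 + (-0.125000))/2 = -0.222500
  f(c_5) = f(-0.222500) = -0.024503
  f(a) × f(c) ≥ 0, new interval: [-0.222500, -0.125000]
Iteration 6:
  c_6 = (-0.222500 + (-0.125000))/2 = -0.173750
  f(c_6) = f(-0.173750) = 0.186383
  f(a) × f(c) < 0, new interval: [-0.222500, -0.173750]

After 6 iteration(s), the approximation is c_6 = -0.173750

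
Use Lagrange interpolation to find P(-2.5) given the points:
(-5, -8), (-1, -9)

Lagrange interpolation formula:
P(x) = Σ yᵢ × Lᵢ(x)
where Lᵢ(x) = Π_{j≠i} (x - xⱼ)/(xᵢ - xⱼ)

L_0(-2.5) = (-2.5 - (-1))/(-5 - (-1)) = 0.375000
L_1(-2.5) = (-2.5 - (-5))/(-1 - (-5)) = 0.625000

P(-2.5) = (-8)×L_0(-2.5) + (-9)×L_1(-2.5)
P(-2.5) = -8.625000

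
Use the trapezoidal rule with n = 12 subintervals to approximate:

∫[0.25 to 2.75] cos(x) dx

f(x) = cos(x)
a = 0.25, b = 2.75, n = 12
h = (b - a)/n = 0.208333

Trapezoidal rule: (h/2)[f(x₀) + 2f(x₁) + 2f(x₂) + ... + f(xₙ)]

x_0 = 0.2500, f(x_0) = 0.968912, coefficient = 1
x_1 = 0.4583, f(x_1) = 0.896791, coefficient = 2
x_2 = 0.6667, f(x_2) = 0.785887, coefficient = 2
x_3 = 0.8750, f(x_3) = 0.640997, coefficient = 2
x_4 = 1.0833, f(x_4) = 0.468386, coefficient = 2
x_5 = 1.2917, f(x_5) = 0.275519, coefficient = 2
x_6 = 1.5000, f(x_6) = 0.070737, coefficient = 2
x_7 = 1.7083, f(x_7) = -0.137104, coefficient = 2
x_8 = 1.9167, f(x_8) = -0.339016, coefficient = 2
x_9 = 2.1250, f(x_9) = -0.526266, coefficient = 2
x_10 = 2.3333, f(x_10) = -0.690758, coefficient = 2
x_11 = 2.5417, f(x_11) = -0.825377, coefficient = 2
x_12 = 2.7500, f(x_12) = -0.924302, coefficient = 1

I ≈ (0.208333/2) × 1.284202 = 0.133771
Exact value: 0.134257
Error: 0.000486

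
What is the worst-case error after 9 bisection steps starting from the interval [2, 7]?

Bisection error bound: |error| ≤ (b-a)/2^n
|error| ≤ (7 - 2)/2^9 = 5/2^9
|error| ≤ 0.0097656250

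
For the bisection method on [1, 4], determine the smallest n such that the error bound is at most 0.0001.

We need (b-a)/2^n ≤ 0.0001
(4 - 1)/2^n ≤ 0.0001
3/2^n ≤ 0.0001
2^n ≥ 30000
n ≥ log₂(30000) = 14.87
n ≥ 15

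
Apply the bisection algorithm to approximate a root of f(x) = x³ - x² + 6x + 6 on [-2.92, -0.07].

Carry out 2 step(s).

f(x) = x³ - x² + 6x + 6
Initial interval: [-2.92, -0.07]

Iteration 1:
  c_1 = (-2.920000 + (-0.070000))/2 = -1.495000
  f(c_1) = f(-1.495000) = -8.546387
  f(a) × f(c) ≥ 0, new interval: [-1.495000, -0.070000]
Iteration 2:
  c_2 = (-1.495000 + (-0.070000))/2 = -0.782500
  f(c_2) = f(-0.782500) = 0.213564
  f(a) × f(c) < 0, new interval: [-1.495000, -0.782500]

After 2 iteration(s), the approximation is c_2 = -0.782500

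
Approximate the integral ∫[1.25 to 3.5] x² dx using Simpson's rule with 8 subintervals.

f(x) = x²
a = 1.25, b = 3.5, n = 8
h = (b - a)/n = 0.281250

Simpson's rule: (h/3)[f(x₀) + 4f(x₁) + 2f(x₂) + ... + f(xₙ)]

x_0 = 1.2500, f(x_0) = 1.562500, coefficient = 1
x_1 = 1.5312, f(x_1) = 2.344727, coefficient = 4
x_2 = 1.8125, f(x_2) = 3.285156, coefficient = 2
x_3 = 2.0938, f(x_3) = 4.383789, coefficient = 4
x_4 = 2.3750, f(x_4) = 5.640625, coefficient = 2
x_5 = 2.6562, f(x_5) = 7.055664, coefficient = 4
x_6 = 2.9375, f(x_6) = 8.628906, coefficient = 2
x_7 = 3.2188, f(x_7) = 10.360352, coefficient = 4
x_8 = 3.5000, f(x_8) = 12.250000, coefficient = 1

I ≈ (0.281250/3) × 145.500000 = 13.640625
Exact value: 13.640625
Error: 0.000000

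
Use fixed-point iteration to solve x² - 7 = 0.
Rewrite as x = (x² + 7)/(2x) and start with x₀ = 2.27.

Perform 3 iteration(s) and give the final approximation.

Equation: x² - 7 = 0
Fixed-point form: x = (x² + 7)/(2x)
x₀ = 2.27

x_1 = g(2.270000) = 2.676850
x_2 = g(2.676850) = 2.645932
x_3 = g(2.645932) = 2.645751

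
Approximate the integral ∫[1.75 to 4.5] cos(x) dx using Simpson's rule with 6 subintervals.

f(x) = cos(x)
a = 1.75, b = 4.5, n = 6
h = (b - a)/n = 0.458333

Simpson's rule: (h/3)[f(x₀) + 4f(x₁) + 2f(x₂) + ... + f(xₙ)]

x_0 = 1.7500, f(x_0) = -0.178246, coefficient = 1
x_1 = 2.2083, f(x_1) = -0.595218, coefficient = 4
x_2 = 2.6667, f(x_2) = -0.889327, coefficient = 2
x_3 = 3.1250, f(x_3) = -0.999862, coefficient = 4
x_4 = 3.5833, f(x_4) = -0.904009, coefficient = 2
x_5 = 4.0417, f(x_5) = -0.621552, coefficient = 4
x_6 = 4.5000, f(x_6) = -0.210796, coefficient = 1

I ≈ (0.458333/3) × -12.842242 = -1.962009
Exact value: -1.961516
Error: 0.000493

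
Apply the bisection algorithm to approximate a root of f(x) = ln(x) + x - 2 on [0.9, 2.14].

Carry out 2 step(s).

f(x) = ln(x) + x - 2
Initial interval: [0.9, 2.14]

Iteration 1:
  c_1 = (0.900000 + 2.140000)/2 = 1.520000
  f(c_1) = f(1.520000) = -0.061290
  f(a) × f(c) ≥ 0, new interval: [1.520000, 2.140000]
Iteration 2:
  c_2 = (1.520000 + 2.140000)/2 = 1.830000
  f(c_2) = f(1.830000) = 0.434316
  f(a) × f(c) < 0, new interval: [1.520000, 1.830000]

After 2 iteration(s), the approximation is c_2 = 1.830000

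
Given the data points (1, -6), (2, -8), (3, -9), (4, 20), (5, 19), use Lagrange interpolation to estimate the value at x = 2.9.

Lagrange interpolation formula:
P(x) = Σ yᵢ × Lᵢ(x)
where Lᵢ(x) = Π_{j≠i} (x - xⱼ)/(xᵢ - xⱼ)

L_0(2.9) = (2.9 - 2)/(1 - 2) × (2.9 - 3)/(1 - 3) × (2.9 - 4)/(1 - 4) × (2.9 - 5)/(1 - 5) = -0.008663
L_1(2.9) = (2.9 - 1)/(2 - 1) × (2.9 - 3)/(2 - 3) × (2.9 - 4)/(2 - 4) × (2.9 - 5)/(2 - 5) = 0.073150
L_2(2.9) = (2.9 - 1)/(3 - 1) × (2.9 - 2)/(3 - 2) × (2.9 - 4)/(3 - 4) × (2.9 - 5)/(3 - 5) = 0.987525
L_3(2.9) = (2.9 - 1)/(4 - 1) × (2.9 - 2)/(4 - 2) × (2.9 - 3)/(4 - 3) × (2.9 - 5)/(4 - 5) = -0.059850
L_4(2.9) = (2.9 - 1)/(5 - 1) × (2.9 - 2)/(5 - 2) × (2.9 - 3)/(5 - 3) × (2.9 - 4)/(5 - 4) = 0.007838

P(2.9) = (-6)×L_0(2.9) + (-8)×L_1(2.9) + (-9)×L_2(2.9) + 20×L_3(2.9) + 19×L_4(2.9)
P(2.9) = -10.469038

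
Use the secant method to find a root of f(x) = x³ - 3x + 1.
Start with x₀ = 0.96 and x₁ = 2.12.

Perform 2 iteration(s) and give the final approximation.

f(x) = x³ - 3x + 1
x₀ = 0.96, x₁ = 2.12

Secant formula: x_{n+1} = x_n - f(x_n)(x_n - x_{n-1})/(f(x_n) - f(x_{n-1}))

Iteration 1:
  f(0.960000) = -0.995264
  f(2.120000) = 4.168128
  x_2 = 2.120000 - 4.168128×(2.120000 - 0.960000)/(4.168128 - (-0.995264))
       = 1.183595
Iteration 2:
  f(2.120000) = 4.168128
  f(1.183595) = -0.892691
  x_3 = 1.183595 - (-0.892691)×(1.183595 - 2.120000)/(-0.892691 - 4.168128)
       = 1.348769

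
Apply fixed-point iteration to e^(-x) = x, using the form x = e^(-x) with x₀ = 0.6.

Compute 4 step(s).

Equation: e^(-x) = x
Fixed-point form: x = e^(-x)
x₀ = 0.6

x_1 = g(0.600000) = 0.548812
x_2 = g(0.548812) = 0.577636
x_3 = g(0.577636) = 0.561224
x_4 = g(0.561224) = 0.570511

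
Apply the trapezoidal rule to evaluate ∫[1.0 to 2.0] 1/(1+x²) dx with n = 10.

f(x) = 1/(1+x²)
a = 1.0, b = 2.0, n = 10
h = (b - a)/n = 0.100000

Trapezoidal rule: (h/2)[f(x₀) + 2f(x₁) + 2f(x₂) + ... + f(xₙ)]

x_0 = 1.0000, f(x_0) = 0.500000, coefficient = 1
x_1 = 1.1000, f(x_1) = 0.452489, coefficient = 2
x_2 = 1.2000, f(x_2) = 0.409836, coefficient = 2
x_3 = 1.3000, f(x_3) = 0.371747, coefficient = 2
x_4 = 1.4000, f(x_4) = 0.337838, coefficient = 2
x_5 = 1.5000, f(x_5) = 0.307692, coefficient = 2
x_6 = 1.6000, f(x_6) = 0.280899, coefficient = 2
x_7 = 1.7000, f(x_7) = 0.257069, coefficient = 2
x_8 = 1.8000, f(x_8) = 0.235849, coefficient = 2
x_9 = 1.9000, f(x_9) = 0.216920, coefficient = 2
x_10 = 2.0000, f(x_10) = 0.200000, coefficient = 1

I ≈ (0.100000/2) × 6.440678 = 0.322034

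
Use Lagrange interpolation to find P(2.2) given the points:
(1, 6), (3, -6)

Lagrange interpolation formula:
P(x) = Σ yᵢ × Lᵢ(x)
where Lᵢ(x) = Π_{j≠i} (x - xⱼ)/(xᵢ - xⱼ)

L_0(2.2) = (2.2 - 3)/(1 - 3) = 0.400000
L_1(2.2) = (2.2 - 1)/(3 - 1) = 0.600000

P(2.2) = 6×L_0(2.2) + (-6)×L_1(2.2)
P(2.2) = -1.200000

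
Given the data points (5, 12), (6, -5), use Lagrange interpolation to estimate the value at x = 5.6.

Lagrange interpolation formula:
P(x) = Σ yᵢ × Lᵢ(x)
where Lᵢ(x) = Π_{j≠i} (x - xⱼ)/(xᵢ - xⱼ)

L_0(5.6) = (5.6 - 6)/(5 - 6) = 0.400000
L_1(5.6) = (5.6 - 5)/(6 - 5) = 0.600000

P(5.6) = 12×L_0(5.6) + (-5)×L_1(5.6)
P(5.6) = 1.800000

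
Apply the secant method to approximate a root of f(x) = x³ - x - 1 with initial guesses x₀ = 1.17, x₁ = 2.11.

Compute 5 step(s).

f(x) = x³ - x - 1
x₀ = 1.17, x₁ = 2.11

Secant formula: x_{n+1} = x_n - f(x_n)(x_n - x_{n-1})/(f(x_n) - f(x_{n-1}))

Iteration 1:
  f(1.170000) = -0.568387
  f(2.110000) = 6.283931
  x_2 = 2.110000 - 6.283931×(2.110000 - 1.170000)/(6.283931 - (-0.568387))
       = 1.247971
Iteration 2:
  f(2.110000) = 6.283931
  f(1.247971) = -0.304341
  x_3 = 1.247971 - (-0.304341)×(1.247971 - 2.110000)/(-0.304341 - 6.283931)
       = 1.287792
Iteration 3:
  f(1.247971) = -0.304341
  f(1.287792) = -0.152107
  x_4 = 1.287792 - (-0.152107)×(1.287792 - 1.247971)/(-0.152107 - (-0.304341))
       = 1.327580
Iteration 4:
  f(1.287792) = -0.152107
  f(1.327580) = 0.012237
  x_5 = 1.327580 - 0.012237×(1.327580 - 1.287792)/(0.012237 - (-0.152107))
       = 1.324617
Iteration 5:
  f(1.327580) = 0.012237
  f(1.324617) = -0.000430
  x_6 = 1.324617 - (-0.000430)×(1.324617 - 1.327580)/(-0.000430 - 0.012237)
       = 1.324718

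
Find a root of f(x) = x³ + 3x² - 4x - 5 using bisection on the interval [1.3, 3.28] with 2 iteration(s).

f(x) = x³ + 3x² - 4x - 5
Initial interval: [1.3, 3.28]

Iteration 1:
  c_1 = (1.300000 + 3.280000)/2 = 2.290000
  f(c_1) = f(2.290000) = 13.581289
  f(a) × f(c) < 0, new interval: [1.300000, 2.290000]
Iteration 2:
  c_2 = (1.300000 + 2.290000)/2 = 1.795000
  f(c_2) = f(1.795000) = 3.269610
  f(a) × f(c) < 0, new interval: [1.300000, 1.795000]

After 2 iteration(s), the approximation is c_2 = 1.795000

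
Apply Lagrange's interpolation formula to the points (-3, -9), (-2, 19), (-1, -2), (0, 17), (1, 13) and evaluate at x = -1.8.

Lagrange interpolation formula:
P(x) = Σ yᵢ × Lᵢ(x)
where Lᵢ(x) = Π_{j≠i} (x - xⱼ)/(xᵢ - xⱼ)

L_0(-1.8) = (-1.8 - (-2))/(-3 - (-2)) × (-1.8 - (-1))/(-3 - (-1)) × (-1.8 - 0)/(-3 - 0) × (-1.8 - 1)/(-3 - 1) = -0.033600
L_1(-1.8) = (-1.8 - (-3))/(-2 - (-3)) × (-1.8 - (-1))/(-2 - (-1)) × (-1.8 - 0)/(-2 - 0) × (-1.8 - 1)/(-2 - 1) = 0.806400
L_2(-1.8) = (-1.8 - (-3))/(-1 - (-3)) × (-1.8 - (-2))/(-1 - (-2)) × (-1.8 - 0)/(-1 - 0) × (-1.8 - 1)/(-1 - 1) = 0.302400
L_3(-1.8) = (-1.8 - (-3))/(0 - (-3)) × (-1.8 - (-2))/(0 - (-2)) × (-1.8 - (-1))/(0 - (-1)) × (-1.8 - 1)/(0 - 1) = -0.089600
L_4(-1.8) = (-1.8 - (-3))/(1 - (-3)) × (-1.8 - (-2))/(1 - (-2)) × (-1.8 - (-1))/(1 - (-1)) × (-1.8 - 0)/(1 - 0) = 0.014400

P(-1.8) = (-9)×L_0(-1.8) + 19×L_1(-1.8) + (-2)×L_2(-1.8) + 17×L_3(-1.8) + 13×L_4(-1.8)
P(-1.8) = 13.683200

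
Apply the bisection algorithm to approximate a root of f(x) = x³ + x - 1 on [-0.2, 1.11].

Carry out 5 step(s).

f(x) = x³ + x - 1
Initial interval: [-0.2, 1.11]

Iteration 1:
  c_1 = (-0.200000 + 1.110000)/2 = 0.455000
  f(c_1) = f(0.455000) = -0.450804
  f(a) × f(c) ≥ 0, new interval: [0.455000, 1.110000]
Iteration 2:
  c_2 = (0.455000 + 1.110000)/2 = 0.782500
  f(c_2) = f(0.782500) = 0.261630
  f(a) × f(c) < 0, new interval: [0.455000, 0.782500]
Iteration 3:
  c_3 = (0.455000 + 0.782500)/2 = 0.618750
  f(c_3) = f(0.618750) = -0.144361
  f(a) × f(c) ≥ 0, new interval: [0.618750, 0.782500]
Iteration 4:
  c_4 = (0.618750 + 0.782500)/2 = 0.700625
  f(c_4) = f(0.700625) = 0.044545
  f(a) × f(c) < 0, new interval: [0.618750, 0.700625]
Iteration 5:
  c_5 = (0.618750 + 0.700625)/2 = 0.659688
  f(c_5) = f(0.659688) = -0.053225
  f(a) × f(c) ≥ 0, new interval: [0.659688, 0.700625]

After 5 iteration(s), the approximation is c_5 = 0.659688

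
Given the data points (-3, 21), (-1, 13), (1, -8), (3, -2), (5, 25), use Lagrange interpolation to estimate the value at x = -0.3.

Lagrange interpolation formula:
P(x) = Σ yᵢ × Lᵢ(x)
where Lᵢ(x) = Π_{j≠i} (x - xⱼ)/(xᵢ - xⱼ)

L_0(-0.3) = (-0.3 - (-1))/(-3 - (-1)) × (-0.3 - 1)/(-3 - 1) × (-0.3 - 3)/(-3 - 3) × (-0.3 - 5)/(-3 - 5) = -0.041448
L_1(-0.3) = (-0.3 - (-3))/(-1 - (-3)) × (-0.3 - 1)/(-1 - 1) × (-0.3 - 3)/(-1 - 3) × (-0.3 - 5)/(-1 - 5) = 0.639478
L_2(-0.3) = (-0.3 - (-3))/(1 - (-3)) × (-0.3 - (-1))/(1 - (-1)) × (-0.3 - 3)/(1 - 3) × (-0.3 - 5)/(1 - 5) = 0.516502
L_3(-0.3) = (-0.3 - (-3))/(3 - (-3)) × (-0.3 - (-1))/(3 - (-1)) × (-0.3 - 1)/(3 - 1) × (-0.3 - 5)/(3 - 5) = -0.135647
L_4(-0.3) = (-0.3 - (-3))/(5 - (-3)) × (-0.3 - (-1))/(5 - (-1)) × (-0.3 - 1)/(5 - 1) × (-0.3 - 3)/(5 - 3) = 0.021115

P(-0.3) = 21×L_0(-0.3) + 13×L_1(-0.3) + (-8)×L_2(-0.3) + (-2)×L_3(-0.3) + 25×L_4(-0.3)
P(-0.3) = 4.109967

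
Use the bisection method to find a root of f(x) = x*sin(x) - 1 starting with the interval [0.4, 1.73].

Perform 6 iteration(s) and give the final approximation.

f(x) = x*sin(x) - 1
Initial interval: [0.4, 1.73]

Iteration 1:
  c_1 = (0.400000 + 1.730000)/2 = 1.065000
  f(c_1) = f(1.065000) = -0.068350
  f(a) × f(c) ≥ 0, new interval: [1.065000, 1.730000]
Iteration 2:
  c_2 = (1.065000 + 1.730000)/2 = 1.397500
  f(c_2) = f(1.397500) = 0.376568
  f(a) × f(c) < 0, new interval: [1.065000, 1.397500]
Iteration 3:
  c_3 = (1.065000 + 1.397500)/2 = 1.231250
  f(c_3) = f(1.231250) = 0.160953
  f(a) × f(c) < 0, new interval: [1.065000, 1.231250]
Iteration 4:
  c_4 = (1.065000 + 1.231250)/2 = 1.148125
  f(c_4) = f(1.148125) = 0.047086
  f(a) × f(c) < 0, new interval: [1.065000, 1.148125]
Iteration 5:
  c_5 = (1.065000 + 1.148125)/2 = 1.106562
  f(c_5) = f(1.106562) = -0.010551
  f(a) × f(c) ≥ 0, new interval: [1.106562, 1.148125]
Iteration 6:
  c_6 = (1.106562 + 1.148125)/2 = 1.127344
  f(c_6) = f(1.127344) = 0.018302
  f(a) × f(c) < 0, new interval: [1.106562, 1.127344]

After 6 iteration(s), the approximation is c_6 = 1.127344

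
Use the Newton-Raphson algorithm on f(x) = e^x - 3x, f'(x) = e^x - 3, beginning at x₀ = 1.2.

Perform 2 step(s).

f(x) = e^x - 3x
f'(x) = e^x - 3
x₀ = 1.2

Newton-Raphson formula: x_{n+1} = x_n - f(x_n)/f'(x_n)

Iteration 1:
  f(1.200000) = -0.279883
  f'(1.200000) = 0.320117
  x_1 = 1.200000 - (-0.279883)/0.320117 = 2.074315
Iteration 2:
  f(2.074315) = 1.736148
  f'(2.074315) = 4.959094
  x_2 = 2.074315 - 1.736148/4.959094 = 1.724221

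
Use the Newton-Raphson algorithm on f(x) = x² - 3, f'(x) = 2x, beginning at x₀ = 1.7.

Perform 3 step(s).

f(x) = x² - 3
f'(x) = 2x
x₀ = 1.7

Newton-Raphson formula: x_{n+1} = x_n - f(x_n)/f'(x_n)

Iteration 1:
  f(1.700000) = -0.110000
  f'(1.700000) = 3.400000
  x_1 = 1.700000 - (-0.110000)/3.400000 = 1.732353
Iteration 2:
  f(1.732353) = 0.001047
  f'(1.732353) = 3.464706
  x_2 = 1.732353 - 0.001047/3.464706 = 1.732051
Iteration 3:
  f(1.732051) = 0.000000
  f'(1.732051) = 3.464102
  x_3 = 1.732051 - 0.000000/3.464102 = 1.732051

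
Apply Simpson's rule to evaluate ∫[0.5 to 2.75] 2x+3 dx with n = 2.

f(x) = 2x+3
a = 0.5, b = 2.75, n = 2
h = (b - a)/n = 1.125000

Simpson's rule: (h/3)[f(x₀) + 4f(x₁) + 2f(x₂) + ... + f(xₙ)]

x_0 = 0.5000, f(x_0) = 4.000000, coefficient = 1
x_1 = 1.6250, f(x_1) = 6.250000, coefficient = 4
x_2 = 2.7500, f(x_2) = 8.500000, coefficient = 1

I ≈ (1.125000/3) × 37.500000 = 14.062500
Exact value: 14.062500
Error: 0.000000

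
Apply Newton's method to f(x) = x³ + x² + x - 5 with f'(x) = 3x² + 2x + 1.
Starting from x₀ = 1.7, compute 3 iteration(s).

f(x) = x³ + x² + x - 5
f'(x) = 3x² + 2x + 1
x₀ = 1.7

Newton-Raphson formula: x_{n+1} = x_n - f(x_n)/f'(x_n)

Iteration 1:
  f(1.700000) = 4.503000
  f'(1.700000) = 13.070000
  x_1 = 1.700000 - 4.503000/13.070000 = 1.355471
Iteration 2:
  f(1.355471) = 0.683177
  f'(1.355471) = 9.222842
  x_2 = 1.355471 - 0.683177/9.222842 = 1.281396
Iteration 3:
  f(1.281396) = 0.027393
  f'(1.281396) = 8.488719
  x_3 = 1.281396 - 0.027393/8.488719 = 1.278169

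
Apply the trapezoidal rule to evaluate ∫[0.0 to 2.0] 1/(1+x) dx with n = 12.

f(x) = 1/(1+x)
a = 0.0, b = 2.0, n = 12
h = (b - a)/n = 0.166667

Trapezoidal rule: (h/2)[f(x₀) + 2f(x₁) + 2f(x₂) + ... + f(xₙ)]

x_0 = 0.0000, f(x_0) = 1.000000, coefficient = 1
x_1 = 0.1667, f(x_1) = 0.857143, coefficient = 2
x_2 = 0.3333, f(x_2) = 0.750000, coefficient = 2
x_3 = 0.5000, f(x_3) = 0.666667, coefficient = 2
x_4 = 0.6667, f(x_4) = 0.600000, coefficient = 2
x_5 = 0.8333, f(x_5) = 0.545455, coefficient = 2
x_6 = 1.0000, f(x_6) = 0.500000, coefficient = 2
x_7 = 1.1667, f(x_7) = 0.461538, coefficient = 2
x_8 = 1.3333, f(x_8) = 0.428571, coefficient = 2
x_9 = 1.5000, f(x_9) = 0.400000, coefficient = 2
x_10 = 1.6667, f(x_10) = 0.375000, coefficient = 2
x_11 = 1.8333, f(x_11) = 0.352941, coefficient = 2
x_12 = 2.0000, f(x_12) = 0.333333, coefficient = 1

I ≈ (0.166667/2) × 13.207964 = 1.100664
Exact value: 1.098612
Error: 0.002051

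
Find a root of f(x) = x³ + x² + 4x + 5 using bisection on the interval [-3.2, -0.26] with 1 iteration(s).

f(x) = x³ + x² + 4x + 5
Initial interval: [-3.2, -0.26]

Iteration 1:
  c_1 = (-3.200000 + (-0.260000))/2 = -1.730000
  f(c_1) = f(-1.730000) = -4.104817
  f(a) × f(c) ≥ 0, new interval: [-1.730000, -0.260000]

After 1 iteration(s), the approximation is c_1 = -1.730000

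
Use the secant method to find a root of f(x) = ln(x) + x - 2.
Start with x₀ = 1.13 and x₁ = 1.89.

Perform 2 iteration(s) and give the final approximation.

f(x) = ln(x) + x - 2
x₀ = 1.13, x₁ = 1.89

Secant formula: x_{n+1} = x_n - f(x_n)(x_n - x_{n-1})/(f(x_n) - f(x_{n-1}))

Iteration 1:
  f(1.130000) = -0.747782
  f(1.890000) = 0.526577
  x_2 = 1.890000 - 0.526577×(1.890000 - 1.130000)/(0.526577 - (-0.747782))
       = 1.575961
Iteration 2:
  f(1.890000) = 0.526577
  f(1.575961) = 0.030826
  x_3 = 1.575961 - 0.030826×(1.575961 - 1.890000)/(0.030826 - 0.526577)
       = 1.556434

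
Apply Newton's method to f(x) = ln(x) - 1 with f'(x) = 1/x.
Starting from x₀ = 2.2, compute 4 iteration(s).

f(x) = ln(x) - 1
f'(x) = 1/x
x₀ = 2.2

Newton-Raphson formula: x_{n+1} = x_n - f(x_n)/f'(x_n)

Iteration 1:
  f(2.200000) = -0.211543
  f'(2.200000) = 0.454545
  x_1 = 2.200000 - (-0.211543)/0.454545 = 2.665394
Iteration 2:
  f(2.665394) = -0.019648
  f'(2.665394) = 0.375179
  x_2 = 2.665394 - (-0.019648)/0.375179 = 2.717764
Iteration 3:
  f(2.717764) = -0.000191
  f'(2.717764) = 0.367950
  x_3 = 2.717764 - (-0.000191)/0.367950 = 2.718282
Iteration 4:
  f(2.718282) = 0.000000
  f'(2.718282) = 0.367879
  x_4 = 2.718282 - 0.000000/0.367879 = 2.718282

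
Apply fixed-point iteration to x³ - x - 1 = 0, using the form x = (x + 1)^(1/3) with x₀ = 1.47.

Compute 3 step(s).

Equation: x³ - x - 1 = 0
Fixed-point form: x = (x + 1)^(1/3)
x₀ = 1.47

x_1 = g(1.470000) = 1.351758
x_2 = g(1.351758) = 1.329834
x_3 = g(1.329834) = 1.325689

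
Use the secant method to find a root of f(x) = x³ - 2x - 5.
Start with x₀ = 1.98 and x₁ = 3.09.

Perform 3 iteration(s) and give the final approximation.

f(x) = x³ - 2x - 5
x₀ = 1.98, x₁ = 3.09

Secant formula: x_{n+1} = x_n - f(x_n)(x_n - x_{n-1})/(f(x_n) - f(x_{n-1}))

Iteration 1:
  f(1.980000) = -1.197608
  f(3.090000) = 18.323629
  x_2 = 3.090000 - 18.323629×(3.090000 - 1.980000)/(18.323629 - (-1.197608))
       = 2.048097
Iteration 2:
  f(3.090000) = 18.323629
  f(2.048097) = -0.505035
  x_3 = 2.048097 - (-0.505035)×(2.048097 - 3.090000)/(-0.505035 - 18.323629)
       = 2.076044
Iteration 3:
  f(2.048097) = -0.505035
  f(2.076044) = -0.204424
  x_4 = 2.076044 - (-0.204424)×(2.076044 - 2.048097)/(-0.204424 - (-0.505035))
       = 2.095049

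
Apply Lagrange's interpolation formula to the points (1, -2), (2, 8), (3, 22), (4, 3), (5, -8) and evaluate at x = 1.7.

Lagrange interpolation formula:
P(x) = Σ yᵢ × Lᵢ(x)
where Lᵢ(x) = Π_{j≠i} (x - xⱼ)/(xᵢ - xⱼ)

L_0(1.7) = (1.7 - 2)/(1 - 2) × (1.7 - 3)/(1 - 3) × (1.7 - 4)/(1 - 4) × (1.7 - 5)/(1 - 5) = 0.123338
L_1(1.7) = (1.7 - 1)/(2 - 1) × (1.7 - 3)/(2 - 3) × (1.7 - 4)/(2 - 4) × (1.7 - 5)/(2 - 5) = 1.151150
L_2(1.7) = (1.7 - 1)/(3 - 1) × (1.7 - 2)/(3 - 2) × (1.7 - 4)/(3 - 4) × (1.7 - 5)/(3 - 5) = -0.398475
L_3(1.7) = (1.7 - 1)/(4 - 1) × (1.7 - 2)/(4 - 2) × (1.7 - 3)/(4 - 3) × (1.7 - 5)/(4 - 5) = 0.150150
L_4(1.7) = (1.7 - 1)/(5 - 1) × (1.7 - 2)/(5 - 2) × (1.7 - 3)/(5 - 3) × (1.7 - 4)/(5 - 4) = -0.026163

P(1.7) = (-2)×L_0(1.7) + 8×L_1(1.7) + 22×L_2(1.7) + 3×L_3(1.7) + (-8)×L_4(1.7)
P(1.7) = 0.855825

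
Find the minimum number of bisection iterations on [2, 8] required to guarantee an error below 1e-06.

We need (b-a)/2^n ≤ 1e-06
(8 - 2)/2^n ≤ 1e-06
6/2^n ≤ 1e-06
2^n ≥ 6000000
n ≥ log₂(6000000) = 22.52
n ≥ 23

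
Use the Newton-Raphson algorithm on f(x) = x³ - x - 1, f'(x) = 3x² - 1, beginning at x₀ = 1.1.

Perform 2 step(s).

f(x) = x³ - x - 1
f'(x) = 3x² - 1
x₀ = 1.1

Newton-Raphson formula: x_{n+1} = x_n - f(x_n)/f'(x_n)

Iteration 1:
  f(1.100000) = -0.769000
  f'(1.100000) = 2.630000
  x_1 = 1.100000 - (-0.769000)/2.630000 = 1.392395
Iteration 2:
  f(1.392395) = 0.307132
  f'(1.392395) = 4.816295
  x_2 = 1.392395 - 0.307132/4.816295 = 1.328626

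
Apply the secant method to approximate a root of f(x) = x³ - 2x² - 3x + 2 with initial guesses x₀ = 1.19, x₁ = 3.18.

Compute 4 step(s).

f(x) = x³ - 2x² - 3x + 2
x₀ = 1.19, x₁ = 3.18

Secant formula: x_{n+1} = x_n - f(x_n)(x_n - x_{n-1})/(f(x_n) - f(x_{n-1}))

Iteration 1:
  f(1.190000) = -2.717041
  f(3.180000) = 4.392632
  x_2 = 3.180000 - 4.392632×(3.180000 - 1.190000)/(4.392632 - (-2.717041))
       = 1.950501
Iteration 2:
  f(3.180000) = 4.392632
  f(1.950501) = -4.039820
  x_3 = 1.950501 - (-4.039820)×(1.950501 - 3.180000)/(-4.039820 - 4.392632)
       = 2.539529
Iteration 3:
  f(1.950501) = -4.039820
  f(2.539529) = -2.139050
  x_4 = 2.539529 - (-2.139050)×(2.539529 - 1.950501)/(-2.139050 - (-4.039820))
       = 3.202399
Iteration 4:
  f(2.539529) = -2.139050
  f(3.202399) = 4.723832
  x_5 = 3.202399 - 4.723832×(3.202399 - 2.539529)/(4.723832 - (-2.139050))
       = 2.746135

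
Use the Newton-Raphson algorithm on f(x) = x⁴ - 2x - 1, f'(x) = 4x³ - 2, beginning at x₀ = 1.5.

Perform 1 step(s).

f(x) = x⁴ - 2x - 1
f'(x) = 4x³ - 2
x₀ = 1.5

Newton-Raphson formula: x_{n+1} = x_n - f(x_n)/f'(x_n)

Iteration 1:
  f(1.500000) = 1.062500
  f'(1.500000) = 11.500000
  x_1 = 1.500000 - 1.062500/11.500000 = 1.407609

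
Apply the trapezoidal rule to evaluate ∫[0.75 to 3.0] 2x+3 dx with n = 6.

f(x) = 2x+3
a = 0.75, b = 3.0, n = 6
h = (b - a)/n = 0.375000

Trapezoidal rule: (h/2)[f(x₀) + 2f(x₁) + 2f(x₂) + ... + f(xₙ)]

x_0 = 0.7500, f(x_0) = 4.500000, coefficient = 1
x_1 = 1.1250, f(x_1) = 5.250000, coefficient = 2
x_2 = 1.5000, f(x_2) = 6.000000, coefficient = 2
x_3 = 1.8750, f(x_3) = 6.750000, coefficient = 2
x_4 = 2.2500, f(x_4) = 7.500000, coefficient = 2
x_5 = 2.6250, f(x_5) = 8.250000, coefficient = 2
x_6 = 3.0000, f(x_6) = 9.000000, coefficient = 1

I ≈ (0.375000/2) × 81.000000 = 15.187500
Exact value: 15.187500
Error: 0.000000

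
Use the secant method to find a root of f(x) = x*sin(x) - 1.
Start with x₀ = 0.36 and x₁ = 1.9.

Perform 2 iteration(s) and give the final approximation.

f(x) = x*sin(x) - 1
x₀ = 0.36, x₁ = 1.9

Secant formula: x_{n+1} = x_n - f(x_n)(x_n - x_{n-1})/(f(x_n) - f(x_{n-1}))

Iteration 1:
  f(0.360000) = -0.873181
  f(1.900000) = 0.797970
  x_2 = 1.900000 - 0.797970×(1.900000 - 0.360000)/(0.797970 - (-0.873181))
       = 1.164654
Iteration 2:
  f(1.900000) = 0.797970
  f(1.164654) = 0.069912
  x_3 = 1.164654 - 0.069912×(1.164654 - 1.900000)/(0.069912 - 0.797970)
       = 1.094043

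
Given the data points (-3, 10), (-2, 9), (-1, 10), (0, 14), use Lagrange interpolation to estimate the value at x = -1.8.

Lagrange interpolation formula:
P(x) = Σ yᵢ × Lᵢ(x)
where Lᵢ(x) = Π_{j≠i} (x - xⱼ)/(xᵢ - xⱼ)

L_0(-1.8) = (-1.8 - (-2))/(-3 - (-2)) × (-1.8 - (-1))/(-3 - (-1)) × (-1.8 - 0)/(-3 - 0) = -0.048000
L_1(-1.8) = (-1.8 - (-3))/(-2 - (-3)) × (-1.8 - (-1))/(-2 - (-1)) × (-1.8 - 0)/(-2 - 0) = 0.864000
L_2(-1.8) = (-1.8 - (-3))/(-1 - (-3)) × (-1.8 - (-2))/(-1 - (-2)) × (-1.8 - 0)/(-1 - 0) = 0.216000
L_3(-1.8) = (-1.8 - (-3))/(0 - (-3)) × (-1.8 - (-2))/(0 - (-2)) × (-1.8 - (-1))/(0 - (-1)) = -0.032000

P(-1.8) = 10×L_0(-1.8) + 9×L_1(-1.8) + 10×L_2(-1.8) + 14×L_3(-1.8)
P(-1.8) = 9.008000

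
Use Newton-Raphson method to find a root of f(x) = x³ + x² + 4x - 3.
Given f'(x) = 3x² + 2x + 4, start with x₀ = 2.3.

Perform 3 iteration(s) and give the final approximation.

f(x) = x³ + x² + 4x - 3
f'(x) = 3x² + 2x + 4
x₀ = 2.3

Newton-Raphson formula: x_{n+1} = x_n - f(x_n)/f'(x_n)

Iteration 1:
  f(2.300000) = 23.657000
  f'(2.300000) = 24.470000
  x_1 = 2.300000 - 23.657000/24.470000 = 1.333224
Iteration 2:
  f(1.333224) = 6.480174
  f'(1.333224) = 11.998910
  x_2 = 1.333224 - 6.480174/11.998910 = 0.793161
Iteration 3:
  f(0.793161) = 1.300728
  f'(0.793161) = 7.473634
  x_3 = 0.793161 - 1.300728/7.473634 = 0.619119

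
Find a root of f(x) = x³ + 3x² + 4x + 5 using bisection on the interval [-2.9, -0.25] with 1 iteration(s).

f(x) = x³ + 3x² + 4x + 5
Initial interval: [-2.9, -0.25]

Iteration 1:
  c_1 = (-2.900000 + (-0.250000))/2 = -1.575000
  f(c_1) = f(-1.575000) = 2.234891
  f(a) × f(c) < 0, new interval: [-2.900000, -1.575000]

After 1 iteration(s), the approximation is c_1 = -1.575000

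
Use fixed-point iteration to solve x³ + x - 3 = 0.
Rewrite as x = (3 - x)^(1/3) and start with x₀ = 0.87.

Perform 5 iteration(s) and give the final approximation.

Equation: x³ + x - 3 = 0
Fixed-point form: x = (3 - x)^(1/3)
x₀ = 0.87

x_1 = g(0.870000) = 1.286648
x_2 = g(1.286648) = 1.196600
x_3 = g(1.196600) = 1.217206
x_4 = g(1.217206) = 1.212552
x_5 = g(1.212552) = 1.213606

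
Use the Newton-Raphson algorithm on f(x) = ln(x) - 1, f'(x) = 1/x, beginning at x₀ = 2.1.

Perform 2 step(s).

f(x) = ln(x) - 1
f'(x) = 1/x
x₀ = 2.1

Newton-Raphson formula: x_{n+1} = x_n - f(x_n)/f'(x_n)

Iteration 1:
  f(2.100000) = -0.258063
  f'(2.100000) = 0.476190
  x_1 = 2.100000 - (-0.258063)/0.476190 = 2.641932
Iteration 2:
  f(2.641932) = -0.028490
  f'(2.641932) = 0.378511
  x_2 = 2.641932 - (-0.028490)/0.378511 = 2.717199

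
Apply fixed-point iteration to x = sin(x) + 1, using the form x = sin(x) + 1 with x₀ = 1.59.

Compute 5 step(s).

Equation: x = sin(x) + 1
Fixed-point form: x = sin(x) + 1
x₀ = 1.59

x_1 = g(1.590000) = 1.999816
x_2 = g(1.999816) = 1.909374
x_3 = g(1.909374) = 1.943228
x_4 = g(1.943228) = 1.931445
x_5 = g(1.931445) = 1.935668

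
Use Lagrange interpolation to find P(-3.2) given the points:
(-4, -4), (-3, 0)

Lagrange interpolation formula:
P(x) = Σ yᵢ × Lᵢ(x)
where Lᵢ(x) = Π_{j≠i} (x - xⱼ)/(xᵢ - xⱼ)

L_0(-3.2) = (-3.2 - (-3))/(-4 - (-3)) = 0.200000
L_1(-3.2) = (-3.2 - (-4))/(-3 - (-4)) = 0.800000

P(-3.2) = (-4)×L_0(-3.2) + 0×L_1(-3.2)
P(-3.2) = -0.800000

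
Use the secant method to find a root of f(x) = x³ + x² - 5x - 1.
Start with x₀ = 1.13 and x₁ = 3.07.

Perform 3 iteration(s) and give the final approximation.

f(x) = x³ + x² - 5x - 1
x₀ = 1.13, x₁ = 3.07

Secant formula: x_{n+1} = x_n - f(x_n)(x_n - x_{n-1})/(f(x_n) - f(x_{n-1}))

Iteration 1:
  f(1.130000) = -3.930203
  f(3.070000) = 22.009343
  x_2 = 3.070000 - 22.009343×(3.070000 - 1.130000)/(22.009343 - (-3.930203))
       = 1.423937
Iteration 2:
  f(3.070000) = 22.009343
  f(1.423937) = -3.204918
  x_3 = 1.423937 - (-3.204918)×(1.423937 - 3.070000)/(-3.204918 - 22.009343)
       = 1.633164
Iteration 3:
  f(1.423937) = -3.204918
  f(1.633164) = -2.142581
  x_4 = 1.633164 - (-2.142581)×(1.633164 - 1.423937)/(-2.142581 - (-3.204918))
       = 2.055144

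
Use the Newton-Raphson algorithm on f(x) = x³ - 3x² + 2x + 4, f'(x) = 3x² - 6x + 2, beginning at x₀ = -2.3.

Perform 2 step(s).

f(x) = x³ - 3x² + 2x + 4
f'(x) = 3x² - 6x + 2
x₀ = -2.3

Newton-Raphson formula: x_{n+1} = x_n - f(x_n)/f'(x_n)

Iteration 1:
  f(-2.300000) = -28.637000
  f'(-2.300000) = 31.670000
  x_1 = -2.300000 - (-28.637000)/31.670000 = -1.395769
Iteration 2:
  f(-1.395769) = -7.355246
  f'(-1.395769) = 16.219125
  x_2 = -1.395769 - (-7.355246)/16.219125 = -0.942277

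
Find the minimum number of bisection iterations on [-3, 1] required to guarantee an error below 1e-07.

We need (b-a)/2^n ≤ 1e-07
(1 - (-3))/2^n ≤ 1e-07
4/2^n ≤ 1e-07
2^n ≥ 40000000
n ≥ log₂(40000000) = 25.25
n ≥ 26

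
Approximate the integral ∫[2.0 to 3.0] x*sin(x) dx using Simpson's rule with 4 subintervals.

f(x) = x*sin(x)
a = 2.0, b = 3.0, n = 4
h = (b - a)/n = 0.250000

Simpson's rule: (h/3)[f(x₀) + 4f(x₁) + 2f(x₂) + ... + f(xₙ)]

x_0 = 2.0000, f(x_0) = 1.818595, coefficient = 1
x_1 = 2.2500, f(x_1) = 1.750665, coefficient = 4
x_2 = 2.5000, f(x_2) = 1.496180, coefficient = 2
x_3 = 2.7500, f(x_3) = 1.049568, coefficient = 4
x_4 = 3.0000, f(x_4) = 0.423360, coefficient = 1

I ≈ (0.250000/3) × 16.435245 = 1.369604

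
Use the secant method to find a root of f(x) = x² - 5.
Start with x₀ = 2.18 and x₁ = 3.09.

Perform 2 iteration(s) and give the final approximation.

f(x) = x² - 5
x₀ = 2.18, x₁ = 3.09

Secant formula: x_{n+1} = x_n - f(x_n)(x_n - x_{n-1})/(f(x_n) - f(x_{n-1}))

Iteration 1:
  f(2.180000) = -0.247600
  f(3.090000) = 4.548100
  x_2 = 3.090000 - 4.548100×(3.090000 - 2.180000)/(4.548100 - (-0.247600))
       = 2.226983
Iteration 2:
  f(3.090000) = 4.548100
  f(2.226983) = -0.040547
  x_3 = 2.226983 - (-0.040547)×(2.226983 - 3.090000)/(-0.040547 - 4.548100)
       = 2.234609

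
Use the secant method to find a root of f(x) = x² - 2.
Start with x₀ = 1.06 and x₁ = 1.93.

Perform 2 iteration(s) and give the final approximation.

f(x) = x² - 2
x₀ = 1.06, x₁ = 1.93

Secant formula: x_{n+1} = x_n - f(x_n)(x_n - x_{n-1})/(f(x_n) - f(x_{n-1}))

Iteration 1:
  f(1.060000) = -0.876400
  f(1.930000) = 1.724900
  x_2 = 1.930000 - 1.724900×(1.930000 - 1.060000)/(1.724900 - (-0.876400))
       = 1.353110
Iteration 2:
  f(1.930000) = 1.724900
  f(1.353110) = -0.169092
  x_3 = 1.353110 - (-0.169092)×(1.353110 - 1.930000)/(-0.169092 - 1.724900)
       = 1.404614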